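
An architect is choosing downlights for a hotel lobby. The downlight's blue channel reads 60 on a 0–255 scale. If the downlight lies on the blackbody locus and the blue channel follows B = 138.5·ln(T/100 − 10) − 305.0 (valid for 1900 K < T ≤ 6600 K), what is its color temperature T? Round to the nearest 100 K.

2400 K

ln(t − 10) = (60 + 305.0) / 138.5 = 2.6354.
t − 10 = e^2.6354 = 13.949, so t = 23.949.
T = 100·t = 2395 K → 2400 K to the nearest 100 K.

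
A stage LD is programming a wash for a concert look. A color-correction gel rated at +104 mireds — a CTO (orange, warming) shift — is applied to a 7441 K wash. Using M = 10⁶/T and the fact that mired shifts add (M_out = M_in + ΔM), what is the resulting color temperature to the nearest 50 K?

4200 K

M_in = 10⁶/7441 = 134.39 mireds.
M_out = 134.39 + (+104) = 238.39 mireds.
T_out = 10⁶/238.39 = 4194.8 K → 4200 K.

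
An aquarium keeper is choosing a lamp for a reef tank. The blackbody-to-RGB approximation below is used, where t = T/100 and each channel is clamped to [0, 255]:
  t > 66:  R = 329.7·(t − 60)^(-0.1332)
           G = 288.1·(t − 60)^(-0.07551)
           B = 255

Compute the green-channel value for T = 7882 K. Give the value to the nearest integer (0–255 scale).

t = 7882/100 = 78.82; the t > 66 branch applies.
G = 288.1·(78.82 − 60)^(-0.07551) = 288.1·18.82^(-0.07551) = 288.1·0.80122 = 230.832.
Rounded: 231.

231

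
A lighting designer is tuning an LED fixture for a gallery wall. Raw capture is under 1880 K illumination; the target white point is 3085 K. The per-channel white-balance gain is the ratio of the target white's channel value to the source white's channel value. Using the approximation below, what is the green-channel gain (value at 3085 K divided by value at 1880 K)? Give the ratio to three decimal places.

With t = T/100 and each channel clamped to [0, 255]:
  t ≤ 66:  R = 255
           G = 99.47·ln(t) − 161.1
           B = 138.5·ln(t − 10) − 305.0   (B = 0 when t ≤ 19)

1.377

At 1880 K (t = 18.8):
  G = 99.47·ln 18.8 − 161.1 = 99.47·2.9339 − 161.1 = 130.731.
At 3085 K (t = 30.85):
  G = 99.47·ln 30.85 − 161.1 = 99.47·3.4291 − 161.1 = 179.996.
Gain = 179.996 / 130.731 = 1.3768 → 1.377.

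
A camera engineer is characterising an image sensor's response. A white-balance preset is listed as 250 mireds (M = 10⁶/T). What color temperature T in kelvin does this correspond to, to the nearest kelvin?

4000 K

T = 10⁶ / 250 = 4000.00 K → 4000 K.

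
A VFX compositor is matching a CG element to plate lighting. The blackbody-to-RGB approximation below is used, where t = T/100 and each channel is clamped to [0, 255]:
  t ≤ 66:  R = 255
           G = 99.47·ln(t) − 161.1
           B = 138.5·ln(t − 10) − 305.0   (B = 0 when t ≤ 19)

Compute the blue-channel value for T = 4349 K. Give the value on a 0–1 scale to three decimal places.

t = 4349/100 = 43.49; the t ≤ 66 branch applies.
B = 138.5·ln(43.49 − 10) − 305.0 = 138.5·ln 33.49 − 305.0 = 138.5·3.5112 − 305.0 = 181.308.
On a 0–1 scale: 181.308/255 = 0.7110 → 0.711.

0.711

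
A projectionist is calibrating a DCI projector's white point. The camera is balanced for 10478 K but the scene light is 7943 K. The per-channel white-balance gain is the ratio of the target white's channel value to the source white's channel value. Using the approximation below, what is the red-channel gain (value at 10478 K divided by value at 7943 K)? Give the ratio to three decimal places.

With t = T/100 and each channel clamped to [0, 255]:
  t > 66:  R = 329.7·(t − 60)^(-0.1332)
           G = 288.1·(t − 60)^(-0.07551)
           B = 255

At 7943 K (t = 79.43):
  R = 329.7·(79.43 − 60)^(-0.1332) = 329.7·19.43^(-0.1332) = 329.7·0.67356 = 222.072.
At 10478 K (t = 104.78):
  R = 329.7·(104.78 − 60)^(-0.1332) = 329.7·44.78^(-0.1332) = 329.7·0.60266 = 198.698.
Gain = 198.698 / 222.072 = 0.8947 → 0.895.

0.895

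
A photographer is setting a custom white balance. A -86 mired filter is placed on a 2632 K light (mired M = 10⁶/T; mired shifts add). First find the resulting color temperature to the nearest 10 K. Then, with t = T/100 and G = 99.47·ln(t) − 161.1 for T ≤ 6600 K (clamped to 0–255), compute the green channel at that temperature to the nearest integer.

M_in = 10⁶/2632 = 379.94; M_out = 379.94 + (-86) = 293.94.
T_out = 10⁶/293.94 = 3402.1 K → 3400 K; t = 34.
G = 99.47·ln 34 − 161.1 = 99.47·3.5264 − 161.1 = 189.667.
Rounded: 190.

190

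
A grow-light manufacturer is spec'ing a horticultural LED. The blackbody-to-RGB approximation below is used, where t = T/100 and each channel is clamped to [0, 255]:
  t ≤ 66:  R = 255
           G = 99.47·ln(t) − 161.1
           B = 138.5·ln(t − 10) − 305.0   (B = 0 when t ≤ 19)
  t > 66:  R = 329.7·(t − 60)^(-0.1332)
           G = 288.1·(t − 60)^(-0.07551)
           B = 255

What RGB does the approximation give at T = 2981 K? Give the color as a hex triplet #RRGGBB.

t = 2981/100 = 29.81; the t ≤ 66 branch applies.
R = 255 by definition for t ≤ 66.
G = 99.47·ln 29.81 − 161.1 = 99.47·3.3948 − 161.1 = 176.585.
B = 138.5·ln(29.81 − 10) − 305.0 = 138.5·ln 19.81 − 305.0 = 138.5·2.9862 − 305.0 = 108.587.
Rounded: (255, 177, 109).
In hex: #FFB16D.

#FFB16D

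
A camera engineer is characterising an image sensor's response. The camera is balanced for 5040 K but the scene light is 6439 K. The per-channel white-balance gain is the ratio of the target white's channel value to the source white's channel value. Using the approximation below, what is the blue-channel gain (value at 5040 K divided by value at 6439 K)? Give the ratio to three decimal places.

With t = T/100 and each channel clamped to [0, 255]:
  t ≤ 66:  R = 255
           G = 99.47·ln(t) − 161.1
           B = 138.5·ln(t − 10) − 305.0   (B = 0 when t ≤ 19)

At 6439 K (t = 64.39):
  B = 138.5·ln(64.39 − 10) − 305.0 = 138.5·ln 54.39 − 305.0 = 138.5·3.9962 − 305.0 = 248.471.
At 5040 K (t = 50.4):
  B = 138.5·ln(50.4 − 10) − 305.0 = 138.5·ln 40.4 − 305.0 = 138.5·3.6988 − 305.0 = 207.288.
Gain = 207.288 / 248.471 = 0.8343 → 0.834.

0.834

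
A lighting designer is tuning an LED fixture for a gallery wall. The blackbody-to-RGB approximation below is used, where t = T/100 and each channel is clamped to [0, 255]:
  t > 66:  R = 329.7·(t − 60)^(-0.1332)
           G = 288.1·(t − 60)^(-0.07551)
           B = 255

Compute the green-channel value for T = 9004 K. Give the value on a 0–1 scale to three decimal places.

t = 9004/100 = 90.04; the t > 66 branch applies.
G = 288.1·(90.04 − 60)^(-0.07551) = 288.1·30.04^(-0.07551) = 288.1·0.77343 = 222.824.
On a 0–1 scale: 222.824/255 = 0.8738 → 0.874.

0.874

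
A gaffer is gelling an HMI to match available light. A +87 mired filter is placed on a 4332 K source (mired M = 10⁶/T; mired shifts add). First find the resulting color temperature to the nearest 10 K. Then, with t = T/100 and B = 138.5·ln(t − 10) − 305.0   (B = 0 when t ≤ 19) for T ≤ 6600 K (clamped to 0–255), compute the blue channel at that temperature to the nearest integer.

M_in = 10⁶/4332 = 230.84; M_out = 230.84 + (+87) = 317.84.
T_out = 10⁶/317.84 = 3146.2 K → 3150 K; t = 31.5.
B = 138.5·ln(31.5 − 10) − 305.0 = 138.5·ln 21.5 − 305.0 = 138.5·3.0681 − 305.0 = 119.925.
Rounded: 120.

120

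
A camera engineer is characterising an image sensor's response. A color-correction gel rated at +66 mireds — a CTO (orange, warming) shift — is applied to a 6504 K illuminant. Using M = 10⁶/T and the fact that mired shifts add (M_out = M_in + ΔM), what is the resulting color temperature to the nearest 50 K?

4550 K

M_in = 10⁶/6504 = 153.75 mireds.
M_out = 153.75 + (+66) = 219.75 mireds.
T_out = 10⁶/219.75 = 4550.6 K → 4550 K.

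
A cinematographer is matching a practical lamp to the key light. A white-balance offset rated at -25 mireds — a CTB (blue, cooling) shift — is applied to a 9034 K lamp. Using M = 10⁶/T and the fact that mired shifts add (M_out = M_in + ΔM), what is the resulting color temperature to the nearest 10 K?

M_in = 10⁶/9034 = 110.69 mireds.
M_out = 110.69 + (-25) = 85.69 mireds.
T_out = 10⁶/85.69 = 11669.6 K → 11670 K.

11670 K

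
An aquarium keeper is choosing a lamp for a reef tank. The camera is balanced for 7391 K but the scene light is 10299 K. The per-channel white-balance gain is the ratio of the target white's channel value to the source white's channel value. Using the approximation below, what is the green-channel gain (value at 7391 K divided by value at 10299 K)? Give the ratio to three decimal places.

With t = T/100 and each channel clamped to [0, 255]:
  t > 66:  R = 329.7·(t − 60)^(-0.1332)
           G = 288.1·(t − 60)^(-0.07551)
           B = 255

1.089

At 10299 K (t = 102.99):
  G = 288.1·(102.99 − 60)^(-0.07551) = 288.1·42.99^(-0.07551) = 288.1·0.75277 = 216.874.
At 7391 K (t = 73.91):
  G = 288.1·(73.91 − 60)^(-0.07551) = 288.1·13.91^(-0.07551) = 288.1·0.81972 = 236.162.
Gain = 236.162 / 216.874 = 1.0889 → 1.089.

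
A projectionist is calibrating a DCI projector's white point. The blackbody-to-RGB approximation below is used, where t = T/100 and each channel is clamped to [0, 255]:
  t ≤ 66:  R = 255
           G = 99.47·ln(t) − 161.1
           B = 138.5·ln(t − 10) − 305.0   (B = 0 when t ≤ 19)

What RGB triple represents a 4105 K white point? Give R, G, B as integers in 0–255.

t = 4105/100 = 41.05; the t ≤ 66 branch applies.
R = 255 by definition for t ≤ 66.
G = 99.47·ln 41.05 − 161.1 = 99.47·3.7148 − 161.1 = 208.410.
B = 138.5·ln(41.05 − 10) − 305.0 = 138.5·ln 31.05 − 305.0 = 138.5·3.4356 − 305.0 = 170.830.
Rounded: (255, 208, 171).

R=255, G=208, B=171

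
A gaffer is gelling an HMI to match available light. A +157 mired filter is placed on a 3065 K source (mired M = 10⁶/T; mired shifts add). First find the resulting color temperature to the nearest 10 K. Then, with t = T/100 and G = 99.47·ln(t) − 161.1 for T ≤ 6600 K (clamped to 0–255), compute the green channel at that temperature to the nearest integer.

M_in = 10⁶/3065 = 326.26; M_out = 326.26 + (+157) = 483.26.
T_out = 10⁶/483.26 = 2069.3 K → 2070 K; t = 20.7.
G = 99.47·ln 20.7 − 161.1 = 99.47·3.0301 − 161.1 = 140.307.
Rounded: 140.

140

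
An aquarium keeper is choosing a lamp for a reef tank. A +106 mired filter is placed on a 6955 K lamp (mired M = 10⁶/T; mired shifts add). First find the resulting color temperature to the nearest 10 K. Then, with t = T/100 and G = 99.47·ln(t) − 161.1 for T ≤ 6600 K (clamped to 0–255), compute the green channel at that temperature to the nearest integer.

206

M_in = 10⁶/6955 = 143.78; M_out = 143.78 + (+106) = 249.78.
T_out = 10⁶/249.78 = 4003.5 K → 4000 K; t = 40.
G = 99.47·ln 40 − 161.1 = 99.47·3.6889 − 161.1 = 205.833.
Rounded: 206.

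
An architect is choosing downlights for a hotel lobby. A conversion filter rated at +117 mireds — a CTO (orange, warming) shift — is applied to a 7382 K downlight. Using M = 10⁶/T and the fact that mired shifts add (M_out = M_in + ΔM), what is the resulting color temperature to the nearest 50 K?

M_in = 10⁶/7382 = 135.46 mireds.
M_out = 135.46 + (+117) = 252.46 mireds.
T_out = 10⁶/252.46 = 3961.0 K → 3950 K.

3950 K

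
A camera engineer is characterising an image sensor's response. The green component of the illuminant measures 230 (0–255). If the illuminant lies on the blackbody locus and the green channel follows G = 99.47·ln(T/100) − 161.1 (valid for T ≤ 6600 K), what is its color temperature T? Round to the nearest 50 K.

ln t = (230 + 161.1) / 99.47 = 3.9318.
t = e^3.9318 = 51.001.
T = 100·t = 5100 K → 5100 K to the nearest 50 K.

5100 K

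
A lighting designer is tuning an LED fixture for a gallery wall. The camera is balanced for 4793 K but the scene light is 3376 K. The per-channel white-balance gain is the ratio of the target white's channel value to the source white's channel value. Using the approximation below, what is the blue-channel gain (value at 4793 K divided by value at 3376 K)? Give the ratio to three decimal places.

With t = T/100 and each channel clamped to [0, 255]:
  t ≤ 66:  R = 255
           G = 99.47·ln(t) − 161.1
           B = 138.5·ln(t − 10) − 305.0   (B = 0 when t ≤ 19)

At 3376 K (t = 33.76):
  B = 138.5·ln(33.76 − 10) − 305.0 = 138.5·ln 23.76 − 305.0 = 138.5·3.1680 − 305.0 = 133.768.
At 4793 K (t = 47.93):
  B = 138.5·ln(47.93 − 10) − 305.0 = 138.5·ln 37.93 − 305.0 = 138.5·3.6357 − 305.0 = 198.550.
Gain = 198.550 / 133.768 = 1.4843 → 1.484.

1.484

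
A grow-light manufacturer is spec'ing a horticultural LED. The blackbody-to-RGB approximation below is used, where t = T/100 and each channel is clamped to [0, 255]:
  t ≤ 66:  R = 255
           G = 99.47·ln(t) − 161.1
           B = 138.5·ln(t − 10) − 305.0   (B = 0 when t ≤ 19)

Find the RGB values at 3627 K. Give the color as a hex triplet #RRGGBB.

#FFC494

t = 3627/100 = 36.27; the t ≤ 66 branch applies.
R = 255 by definition for t ≤ 66.
G = 99.47·ln 36.27 − 161.1 = 99.47·3.5910 − 161.1 = 196.096.
B = 138.5·ln(36.27 − 10) − 305.0 = 138.5·ln 26.27 − 305.0 = 138.5·3.2684 − 305.0 = 147.677.
Rounded: (255, 196, 148).
In hex: #FFC494.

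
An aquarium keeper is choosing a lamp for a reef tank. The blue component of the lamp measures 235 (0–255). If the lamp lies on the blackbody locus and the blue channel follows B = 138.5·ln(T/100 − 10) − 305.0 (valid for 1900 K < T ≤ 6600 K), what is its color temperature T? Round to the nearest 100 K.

5900 K

ln(t − 10) = (235 + 305.0) / 138.5 = 3.8989.
t − 10 = e^3.8989 = 49.349, so t = 59.349.
T = 100·t = 5935 K → 5900 K to the nearest 100 K.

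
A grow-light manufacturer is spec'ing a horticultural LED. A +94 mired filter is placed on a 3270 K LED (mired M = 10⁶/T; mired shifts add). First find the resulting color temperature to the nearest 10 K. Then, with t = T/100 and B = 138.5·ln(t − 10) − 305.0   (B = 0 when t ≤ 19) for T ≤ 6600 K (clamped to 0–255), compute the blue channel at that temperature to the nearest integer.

M_in = 10⁶/3270 = 305.81; M_out = 305.81 + (+94) = 399.81.
T_out = 10⁶/399.81 = 2501.2 K → 2500 K; t = 25.
B = 138.5·ln(25 − 10) − 305.0 = 138.5·ln 15 − 305.0 = 138.5·2.7081 − 305.0 = 70.065.
Rounded: 70.

70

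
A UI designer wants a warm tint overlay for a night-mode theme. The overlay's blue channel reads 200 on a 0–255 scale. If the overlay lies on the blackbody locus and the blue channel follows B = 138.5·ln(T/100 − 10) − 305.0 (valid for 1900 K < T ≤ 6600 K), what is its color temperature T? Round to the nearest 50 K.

4850 K

ln(t − 10) = (200 + 305.0) / 138.5 = 3.6462.
t − 10 = e^3.6462 = 38.329, so t = 48.329.
T = 100·t = 4833 K → 4850 K to the nearest 50 K.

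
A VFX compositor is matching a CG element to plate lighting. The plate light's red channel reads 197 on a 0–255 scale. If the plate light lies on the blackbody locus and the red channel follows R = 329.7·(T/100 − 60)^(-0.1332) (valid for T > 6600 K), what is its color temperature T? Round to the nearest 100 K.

10800 K

(t − 60)^(-0.1332) = 197/329.7 = 0.59751.
t − 60 = 0.59751^(1/-0.1332) = 0.59751^(-7.508) = 47.761, so t = 107.761.
T = 100·t = 10776 K → 10800 K to the nearest 100 K.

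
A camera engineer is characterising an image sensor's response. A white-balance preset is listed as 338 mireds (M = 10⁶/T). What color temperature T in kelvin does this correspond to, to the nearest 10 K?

2960 K

T = 10⁶ / 338 = 2958.58 K → 2960 K.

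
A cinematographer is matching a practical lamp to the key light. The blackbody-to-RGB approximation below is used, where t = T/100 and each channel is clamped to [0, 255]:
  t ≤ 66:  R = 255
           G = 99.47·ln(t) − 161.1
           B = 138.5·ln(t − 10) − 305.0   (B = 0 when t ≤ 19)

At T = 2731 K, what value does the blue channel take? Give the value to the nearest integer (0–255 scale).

90

t = 2731/100 = 27.31; the t ≤ 66 branch applies.
B = 138.5·ln(27.31 − 10) − 305.0 = 138.5·ln 17.31 − 305.0 = 138.5·2.8513 − 305.0 = 89.903.
Rounded: 90.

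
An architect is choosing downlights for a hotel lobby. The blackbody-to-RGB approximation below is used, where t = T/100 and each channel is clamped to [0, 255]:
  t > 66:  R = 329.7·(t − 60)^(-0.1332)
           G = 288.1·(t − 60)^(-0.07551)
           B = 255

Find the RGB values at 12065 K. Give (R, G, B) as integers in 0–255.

t = 12065/100 = 120.65; the t > 66 branch applies.
R = 329.7·(120.65 − 60)^(-0.1332) = 329.7·60.65^(-0.1332) = 329.7·0.57880 = 190.830.
G = 288.1·(120.65 − 60)^(-0.07551) = 288.1·60.65^(-0.07551) = 288.1·0.73346 = 211.311.
B = 255 by definition for t > 66.
Rounded: (191, 211, 255).

(191, 211, 255)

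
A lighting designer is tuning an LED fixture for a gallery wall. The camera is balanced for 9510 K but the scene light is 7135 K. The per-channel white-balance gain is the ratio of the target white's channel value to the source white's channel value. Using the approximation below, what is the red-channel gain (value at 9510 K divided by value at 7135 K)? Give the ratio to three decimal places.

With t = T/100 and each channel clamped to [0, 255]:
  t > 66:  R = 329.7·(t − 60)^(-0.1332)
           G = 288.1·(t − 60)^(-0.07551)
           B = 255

0.860

At 7135 K (t = 71.35):
  R = 329.7·(71.35 − 60)^(-0.1332) = 329.7·11.35^(-0.1332) = 329.7·0.72356 = 238.558.
At 9510 K (t = 95.1):
  R = 329.7·(95.1 − 60)^(-0.1332) = 329.7·35.1^(-0.1332) = 329.7·0.62254 = 205.250.
Gain = 205.250 / 238.558 = 0.8604 → 0.860.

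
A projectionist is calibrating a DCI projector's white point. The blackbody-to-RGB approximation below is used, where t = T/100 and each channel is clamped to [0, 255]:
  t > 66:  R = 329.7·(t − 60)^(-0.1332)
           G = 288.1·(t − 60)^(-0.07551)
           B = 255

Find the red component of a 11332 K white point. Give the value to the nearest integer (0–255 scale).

t = 11332/100 = 113.32; the t > 66 branch applies.
R = 329.7·(113.32 − 60)^(-0.1332) = 329.7·53.32^(-0.1332) = 329.7·0.58881 = 194.132.
Rounded: 194.

194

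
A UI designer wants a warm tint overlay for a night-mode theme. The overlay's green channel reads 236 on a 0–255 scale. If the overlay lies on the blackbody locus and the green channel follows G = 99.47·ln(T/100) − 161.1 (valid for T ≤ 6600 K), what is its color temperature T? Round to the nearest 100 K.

ln t = (236 + 161.1) / 99.47 = 3.9922.
t = e^3.9922 = 54.172.
T = 100·t = 5417 K → 5400 K to the nearest 100 K.

5400 K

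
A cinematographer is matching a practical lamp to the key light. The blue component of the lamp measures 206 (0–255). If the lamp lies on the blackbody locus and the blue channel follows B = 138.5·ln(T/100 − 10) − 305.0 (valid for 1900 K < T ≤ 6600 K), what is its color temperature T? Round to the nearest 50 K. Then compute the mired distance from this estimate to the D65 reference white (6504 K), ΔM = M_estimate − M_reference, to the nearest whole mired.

+46 mireds

ln(t − 10) = (206 + 305.0) / 138.5 = 3.6895.
t − 10 = e^3.6895 = 40.026, so t = 50.026.
T = 100·t = 5003 K → 5000 K to the nearest 50 K.
M_estimate = 10⁶/5000 = 200.00; M_reference = 10⁶/6504 = 153.75.
ΔM = 200.00 − 153.75 = 46.25 → +46 mireds.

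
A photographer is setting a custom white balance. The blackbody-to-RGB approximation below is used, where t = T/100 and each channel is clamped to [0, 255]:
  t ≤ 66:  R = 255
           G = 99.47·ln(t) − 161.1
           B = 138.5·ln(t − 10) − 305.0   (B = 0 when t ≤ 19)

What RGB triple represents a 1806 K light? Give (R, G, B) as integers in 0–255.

(255, 127, 0)

t = 1806/100 = 18.06; the t ≤ 66 branch applies.
R = 255 by definition for t ≤ 66.
G = 99.47·ln 18.06 − 161.1 = 99.47·2.8937 − 161.1 = 126.736.
t = 18.06 ≤ 19, so B = 0.
Rounded: (255, 127, 0).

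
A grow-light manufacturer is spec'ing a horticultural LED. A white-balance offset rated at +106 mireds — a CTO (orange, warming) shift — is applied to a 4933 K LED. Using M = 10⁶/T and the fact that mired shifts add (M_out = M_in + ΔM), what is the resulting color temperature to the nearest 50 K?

M_in = 10⁶/4933 = 202.72 mireds.
M_out = 202.72 + (+106) = 308.72 mireds.
T_out = 10⁶/308.72 = 3239.2 K → 3250 K.

3250 K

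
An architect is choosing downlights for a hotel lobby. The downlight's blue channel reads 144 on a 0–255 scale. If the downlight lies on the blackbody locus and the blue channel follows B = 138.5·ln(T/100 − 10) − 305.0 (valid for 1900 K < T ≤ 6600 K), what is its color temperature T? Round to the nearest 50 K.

ln(t − 10) = (144 + 305.0) / 138.5 = 3.2419.
t − 10 = e^3.2419 = 25.582, so t = 35.582.
T = 100·t = 3558 K → 3550 K to the nearest 50 K.

3550 K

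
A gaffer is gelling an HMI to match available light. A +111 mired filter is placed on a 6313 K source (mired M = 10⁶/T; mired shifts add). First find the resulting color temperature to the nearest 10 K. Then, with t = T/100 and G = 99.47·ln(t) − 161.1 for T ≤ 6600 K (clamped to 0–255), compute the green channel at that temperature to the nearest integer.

198

M_in = 10⁶/6313 = 158.40; M_out = 158.40 + (+111) = 269.40.
T_out = 10⁶/269.40 = 3711.9 K → 3710 K; t = 37.1.
G = 99.47·ln 37.1 − 161.1 = 99.47·3.6136 − 161.1 = 198.346.
Rounded: 198.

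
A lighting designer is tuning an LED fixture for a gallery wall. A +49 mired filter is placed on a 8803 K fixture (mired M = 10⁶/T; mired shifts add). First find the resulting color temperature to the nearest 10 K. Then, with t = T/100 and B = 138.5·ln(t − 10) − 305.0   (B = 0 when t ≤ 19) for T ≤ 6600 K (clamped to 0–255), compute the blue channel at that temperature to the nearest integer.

M_in = 10⁶/8803 = 113.60; M_out = 113.60 + (+49) = 162.60.
T_out = 10⁶/162.60 = 6150.2 K → 6150 K; t = 61.5.
B = 138.5·ln(61.5 − 10) − 305.0 = 138.5·ln 51.5 − 305.0 = 138.5·3.9416 − 305.0 = 240.909.
Rounded: 241.

241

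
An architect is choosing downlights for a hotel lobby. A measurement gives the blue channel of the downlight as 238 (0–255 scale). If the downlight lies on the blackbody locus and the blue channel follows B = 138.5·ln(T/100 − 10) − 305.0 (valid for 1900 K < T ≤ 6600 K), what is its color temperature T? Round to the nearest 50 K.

ln(t − 10) = (238 + 305.0) / 138.5 = 3.9206.
t − 10 = e^3.9206 = 50.430, so t = 60.430.
T = 100·t = 6043 K → 6050 K to the nearest 50 K.

6050 K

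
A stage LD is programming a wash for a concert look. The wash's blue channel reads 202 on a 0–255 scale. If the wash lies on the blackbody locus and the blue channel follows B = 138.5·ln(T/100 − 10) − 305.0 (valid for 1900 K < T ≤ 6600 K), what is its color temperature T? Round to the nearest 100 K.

4900 K

ln(t − 10) = (202 + 305.0) / 138.5 = 3.6606.
t − 10 = e^3.6606 = 38.887, so t = 48.887.
T = 100·t = 4889 K → 4900 K to the nearest 100 K.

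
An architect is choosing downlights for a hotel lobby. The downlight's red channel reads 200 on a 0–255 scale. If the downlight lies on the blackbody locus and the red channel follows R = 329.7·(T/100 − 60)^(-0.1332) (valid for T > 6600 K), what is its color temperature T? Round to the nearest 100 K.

(t − 60)^(-0.1332) = 200/329.7 = 0.60661.
t − 60 = 0.60661^(1/-0.1332) = 0.60661^(-7.508) = 42.638, so t = 102.638.
T = 100·t = 10264 K → 10300 K to the nearest 100 K.

10300 K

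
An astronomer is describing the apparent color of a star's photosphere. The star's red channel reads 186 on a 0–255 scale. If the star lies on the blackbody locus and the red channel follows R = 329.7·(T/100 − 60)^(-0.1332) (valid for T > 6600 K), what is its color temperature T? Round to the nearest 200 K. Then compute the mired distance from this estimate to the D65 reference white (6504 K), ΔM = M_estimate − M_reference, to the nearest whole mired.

-79 mireds

(t − 60)^(-0.1332) = 186/329.7 = 0.56415.
t − 60 = 0.56415^(1/-0.1332) = 0.56415^(-7.508) = 73.521, so t = 133.521.
T = 100·t = 13352 K → 13400 K to the nearest 200 K.
M_estimate = 10⁶/13400 = 74.63; M_reference = 10⁶/6504 = 153.75.
ΔM = 74.63 − 153.75 = -79.12 → -79 mireds.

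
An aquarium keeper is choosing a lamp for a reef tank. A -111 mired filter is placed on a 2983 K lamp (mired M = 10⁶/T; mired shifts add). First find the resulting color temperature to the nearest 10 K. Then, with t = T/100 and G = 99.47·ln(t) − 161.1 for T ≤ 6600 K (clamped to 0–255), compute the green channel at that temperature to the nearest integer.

M_in = 10⁶/2983 = 335.23; M_out = 335.23 + (-111) = 224.23.
T_out = 10⁶/224.23 = 4459.6 K → 4460 K; t = 44.6.
G = 99.47·ln 44.6 − 161.1 = 99.47·3.7977 − 161.1 = 216.661.
Rounded: 217.

217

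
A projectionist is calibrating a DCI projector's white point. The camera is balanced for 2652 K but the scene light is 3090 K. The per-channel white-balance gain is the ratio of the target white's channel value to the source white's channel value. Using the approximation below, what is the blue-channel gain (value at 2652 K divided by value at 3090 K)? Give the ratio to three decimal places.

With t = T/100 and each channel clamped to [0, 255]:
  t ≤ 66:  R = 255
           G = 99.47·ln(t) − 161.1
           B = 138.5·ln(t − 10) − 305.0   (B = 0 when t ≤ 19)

0.719

At 3090 K (t = 30.9):
  B = 138.5·ln(30.9 − 10) − 305.0 = 138.5·ln 20.9 − 305.0 = 138.5·3.0397 − 305.0 = 116.005.
At 2652 K (t = 26.52):
  B = 138.5·ln(26.52 − 10) − 305.0 = 138.5·ln 16.52 − 305.0 = 138.5·2.8046 − 305.0 = 83.433.
Gain = 83.433 / 116.005 = 0.7192 → 0.719.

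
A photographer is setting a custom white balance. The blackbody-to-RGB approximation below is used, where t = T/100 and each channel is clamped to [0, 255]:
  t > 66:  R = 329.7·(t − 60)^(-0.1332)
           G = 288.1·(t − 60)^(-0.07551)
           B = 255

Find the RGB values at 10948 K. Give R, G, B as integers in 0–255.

R=196, G=215, B=255

t = 10948/100 = 109.48; the t > 66 branch applies.
R = 329.7·(109.48 − 60)^(-0.1332) = 329.7·49.48^(-0.1332) = 329.7·0.59471 = 196.074.
G = 288.1·(109.48 − 60)^(-0.07551) = 288.1·49.48^(-0.07551) = 288.1·0.74482 = 214.584.
B = 255 by definition for t > 66.
Rounded: (196, 215, 255).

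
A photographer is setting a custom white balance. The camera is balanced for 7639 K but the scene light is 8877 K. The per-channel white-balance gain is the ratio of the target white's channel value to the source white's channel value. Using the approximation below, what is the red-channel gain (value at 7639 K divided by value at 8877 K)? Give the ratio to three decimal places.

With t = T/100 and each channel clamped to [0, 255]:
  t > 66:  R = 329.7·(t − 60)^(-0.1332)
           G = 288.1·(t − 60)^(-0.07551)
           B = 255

1.078

At 8877 K (t = 88.77):
  R = 329.7·(88.77 − 60)^(-0.1332) = 329.7·28.77^(-0.1332) = 329.7·0.63925 = 210.760.
At 7639 K (t = 76.39):
  R = 329.7·(76.39 − 60)^(-0.1332) = 329.7·16.39^(-0.1332) = 329.7·0.68900 = 227.163.
Gain = 227.163 / 210.760 = 1.0778 → 1.078.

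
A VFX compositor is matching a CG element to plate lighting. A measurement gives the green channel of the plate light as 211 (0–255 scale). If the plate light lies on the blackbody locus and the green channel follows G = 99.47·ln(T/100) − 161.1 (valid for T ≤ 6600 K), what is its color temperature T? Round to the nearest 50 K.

4200 K

ln t = (211 + 161.1) / 99.47 = 3.7408.
t = e^3.7408 = 42.133.
T = 100·t = 4213 K → 4200 K to the nearest 50 K.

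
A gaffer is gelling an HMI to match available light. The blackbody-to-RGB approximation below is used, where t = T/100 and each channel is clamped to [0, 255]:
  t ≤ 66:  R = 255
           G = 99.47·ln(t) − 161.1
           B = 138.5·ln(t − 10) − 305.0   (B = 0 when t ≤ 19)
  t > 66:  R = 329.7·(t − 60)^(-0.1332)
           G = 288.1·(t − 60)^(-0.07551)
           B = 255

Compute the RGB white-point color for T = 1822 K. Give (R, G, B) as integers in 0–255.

(255, 128, 0)

t = 1822/100 = 18.22; the t ≤ 66 branch applies.
R = 255 by definition for t ≤ 66.
G = 99.47·ln 18.22 − 161.1 = 99.47·2.9025 − 161.1 = 127.614.
t = 18.22 ≤ 19, so B = 0.
Rounded: (255, 128, 0).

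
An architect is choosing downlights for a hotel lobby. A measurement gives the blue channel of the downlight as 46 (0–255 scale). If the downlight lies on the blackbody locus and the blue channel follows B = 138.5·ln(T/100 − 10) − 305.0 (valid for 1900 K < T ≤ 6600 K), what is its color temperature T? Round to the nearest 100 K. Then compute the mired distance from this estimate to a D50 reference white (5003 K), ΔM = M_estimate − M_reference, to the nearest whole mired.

ln(t − 10) = (46 + 305.0) / 138.5 = 2.5343.
t − 10 = e^2.5343 = 12.608, so t = 22.608.
T = 100·t = 2261 K → 2300 K to the nearest 100 K.
M_estimate = 10⁶/2300 = 434.78; M_reference = 10⁶/5003 = 199.88.
ΔM = 434.78 − 199.88 = 234.90 → +235 mireds.

+235 mireds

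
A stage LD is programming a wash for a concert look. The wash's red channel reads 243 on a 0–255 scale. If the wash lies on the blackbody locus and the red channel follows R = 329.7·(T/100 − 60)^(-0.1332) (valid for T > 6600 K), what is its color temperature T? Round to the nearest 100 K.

(t − 60)^(-0.1332) = 243/329.7 = 0.73703.
t − 60 = 0.73703^(1/-0.1332) = 0.73703^(-7.508) = 9.882, so t = 69.882.
T = 100·t = 6988 K → 7000 K to the nearest 100 K.

7000 K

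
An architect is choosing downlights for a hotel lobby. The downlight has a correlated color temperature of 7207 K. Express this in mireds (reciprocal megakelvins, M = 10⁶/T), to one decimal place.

M = 10⁶ / 7207 = 138.754 → 138.8 mireds.

138.8 mireds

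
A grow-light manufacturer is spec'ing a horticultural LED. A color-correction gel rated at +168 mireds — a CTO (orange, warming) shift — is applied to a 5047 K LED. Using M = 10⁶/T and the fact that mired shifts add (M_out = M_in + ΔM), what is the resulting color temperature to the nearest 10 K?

M_in = 10⁶/5047 = 198.14 mireds.
M_out = 198.14 + (+168) = 366.14 mireds.
T_out = 10⁶/366.14 = 2731.2 K → 2730 K.

2730 K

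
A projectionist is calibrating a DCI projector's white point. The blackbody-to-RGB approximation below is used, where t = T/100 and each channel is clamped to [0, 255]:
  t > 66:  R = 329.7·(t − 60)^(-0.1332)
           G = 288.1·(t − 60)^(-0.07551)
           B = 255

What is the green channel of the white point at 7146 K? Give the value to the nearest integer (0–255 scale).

240

t = 7146/100 = 71.46; the t > 66 branch applies.
G = 288.1·(71.46 − 60)^(-0.07551) = 288.1·11.46^(-0.07551) = 288.1·0.83180 = 239.643.
Rounded: 240.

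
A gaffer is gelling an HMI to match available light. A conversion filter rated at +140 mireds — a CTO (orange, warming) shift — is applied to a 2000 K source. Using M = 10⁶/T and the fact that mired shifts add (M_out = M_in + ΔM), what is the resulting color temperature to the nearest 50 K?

M_in = 10⁶/2000 = 500.00 mireds.
M_out = 500.00 + (+140) = 640.00 mireds.
T_out = 10⁶/640.00 = 1562.5 K → 1550 K.

1550 K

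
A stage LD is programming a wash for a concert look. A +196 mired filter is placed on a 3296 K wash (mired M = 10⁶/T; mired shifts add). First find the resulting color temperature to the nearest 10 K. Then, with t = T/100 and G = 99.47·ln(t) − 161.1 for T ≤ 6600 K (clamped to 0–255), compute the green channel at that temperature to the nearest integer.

137

M_in = 10⁶/3296 = 303.40; M_out = 303.40 + (+196) = 499.40.
T_out = 10⁶/499.40 = 2002.4 K → 2000 K; t = 20.
G = 99.47·ln 20 − 161.1 = 99.47·2.9957 − 161.1 = 136.885.
Rounded: 137.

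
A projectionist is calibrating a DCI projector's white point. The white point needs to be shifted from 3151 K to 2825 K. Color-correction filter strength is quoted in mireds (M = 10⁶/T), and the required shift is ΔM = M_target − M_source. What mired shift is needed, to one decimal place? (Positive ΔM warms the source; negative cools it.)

M_source = 10⁶/3151 = 317.360; M_target = 10⁶/2825 = 353.982.
ΔM = 353.982 − 317.360 = 36.623 → +36.6 mireds, a warming shift.

+36.6 mireds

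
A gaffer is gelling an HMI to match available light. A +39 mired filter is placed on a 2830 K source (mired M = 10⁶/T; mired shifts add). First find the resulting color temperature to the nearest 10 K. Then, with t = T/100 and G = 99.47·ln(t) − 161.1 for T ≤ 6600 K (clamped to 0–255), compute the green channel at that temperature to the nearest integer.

M_in = 10⁶/2830 = 353.36; M_out = 353.36 + (+39) = 392.36.
T_out = 10⁶/392.36 = 2548.7 K → 2550 K; t = 25.5.
G = 99.47·ln 25.5 − 161.1 = 99.47·3.2387 − 161.1 = 161.051.
Rounded: 161.

161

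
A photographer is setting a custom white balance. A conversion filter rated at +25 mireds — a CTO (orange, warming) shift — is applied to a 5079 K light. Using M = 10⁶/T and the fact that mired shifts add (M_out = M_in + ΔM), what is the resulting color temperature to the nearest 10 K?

4510 K

M_in = 10⁶/5079 = 196.89 mireds.
M_out = 196.89 + (+25) = 221.89 mireds.
T_out = 10⁶/221.89 = 4506.8 K → 4510 K.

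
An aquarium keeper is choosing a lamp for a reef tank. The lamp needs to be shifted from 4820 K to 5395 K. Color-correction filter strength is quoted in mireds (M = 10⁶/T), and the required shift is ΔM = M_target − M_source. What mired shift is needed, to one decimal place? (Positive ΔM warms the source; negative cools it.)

M_source = 10⁶/4820 = 207.469; M_target = 10⁶/5395 = 185.357.
ΔM = 185.357 − 207.469 = -22.112 → -22.1 mireds, a cooling shift.

-22.1 mireds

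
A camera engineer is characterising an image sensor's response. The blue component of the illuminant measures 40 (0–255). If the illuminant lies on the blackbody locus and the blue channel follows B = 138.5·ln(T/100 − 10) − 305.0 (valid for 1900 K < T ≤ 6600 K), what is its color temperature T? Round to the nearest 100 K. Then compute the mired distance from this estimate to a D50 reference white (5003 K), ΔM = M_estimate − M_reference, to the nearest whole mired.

+255 mireds

ln(t − 10) = (40 + 305.0) / 138.5 = 2.4910.
t − 10 = e^2.4910 = 12.073, so t = 22.073.
T = 100·t = 2207 K → 2200 K to the nearest 100 K.
M_estimate = 10⁶/2200 = 454.55; M_reference = 10⁶/5003 = 199.88.
ΔM = 454.55 − 199.88 = 254.67 → +255 mireds.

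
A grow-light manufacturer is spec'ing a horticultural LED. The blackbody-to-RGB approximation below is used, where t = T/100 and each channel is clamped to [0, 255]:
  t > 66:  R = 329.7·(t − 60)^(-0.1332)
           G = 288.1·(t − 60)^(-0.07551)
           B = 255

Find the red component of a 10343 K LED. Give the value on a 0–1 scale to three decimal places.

0.782

t = 10343/100 = 103.43; the t > 66 branch applies.
R = 329.7·(103.43 − 60)^(-0.1332) = 329.7·43.43^(-0.1332) = 329.7·0.60513 = 199.510.
On a 0–1 scale: 199.510/255 = 0.7824 → 0.782.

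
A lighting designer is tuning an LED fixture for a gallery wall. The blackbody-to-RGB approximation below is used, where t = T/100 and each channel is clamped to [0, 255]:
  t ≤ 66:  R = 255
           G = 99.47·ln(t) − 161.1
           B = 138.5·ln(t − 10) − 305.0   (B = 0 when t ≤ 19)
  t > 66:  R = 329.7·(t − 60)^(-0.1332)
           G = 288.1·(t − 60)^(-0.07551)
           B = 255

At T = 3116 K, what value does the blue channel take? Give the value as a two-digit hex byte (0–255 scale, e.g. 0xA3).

0x76

t = 3116/100 = 31.16; the t ≤ 66 branch applies.
B = 138.5·ln(31.16 − 10) − 305.0 = 138.5·ln 21.16 − 305.0 = 138.5·3.0521 − 305.0 = 117.718.
Rounded: 118; in hex, 0x76.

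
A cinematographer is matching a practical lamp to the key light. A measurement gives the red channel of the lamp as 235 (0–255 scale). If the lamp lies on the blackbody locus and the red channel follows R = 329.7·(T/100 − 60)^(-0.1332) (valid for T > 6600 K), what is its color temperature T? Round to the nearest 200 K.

7200 K

(t − 60)^(-0.1332) = 235/329.7 = 0.71277.
t − 60 = 0.71277^(1/-0.1332) = 0.71277^(-7.508) = 12.705, so t = 72.705.
T = 100·t = 7271 K → 7200 K to the nearest 200 K.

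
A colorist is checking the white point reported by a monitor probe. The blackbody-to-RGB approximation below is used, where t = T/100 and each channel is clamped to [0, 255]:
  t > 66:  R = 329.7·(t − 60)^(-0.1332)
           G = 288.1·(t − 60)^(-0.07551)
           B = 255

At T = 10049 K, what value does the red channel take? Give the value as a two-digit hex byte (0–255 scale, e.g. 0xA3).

t = 10049/100 = 100.49; the t > 66 branch applies.
R = 329.7·(100.49 − 60)^(-0.1332) = 329.7·40.49^(-0.1332) = 329.7·0.61080 = 201.382.
Rounded: 201; in hex, 0xC9.

0xC9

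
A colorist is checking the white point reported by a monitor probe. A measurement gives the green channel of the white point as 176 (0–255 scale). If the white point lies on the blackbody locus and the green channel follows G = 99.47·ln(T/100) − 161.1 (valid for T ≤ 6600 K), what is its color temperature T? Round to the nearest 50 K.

2950 K

ln t = (176 + 161.1) / 99.47 = 3.3890.
t = e^3.3890 = 29.635.
T = 100·t = 2964 K → 2950 K to the nearest 50 K.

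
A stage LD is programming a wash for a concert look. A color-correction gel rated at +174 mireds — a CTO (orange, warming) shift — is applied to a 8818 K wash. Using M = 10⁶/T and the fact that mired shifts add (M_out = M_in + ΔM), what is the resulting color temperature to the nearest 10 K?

3480 K

M_in = 10⁶/8818 = 113.40 mireds.
M_out = 113.40 + (+174) = 287.40 mireds.
T_out = 10⁶/287.40 = 3479.4 K → 3480 K.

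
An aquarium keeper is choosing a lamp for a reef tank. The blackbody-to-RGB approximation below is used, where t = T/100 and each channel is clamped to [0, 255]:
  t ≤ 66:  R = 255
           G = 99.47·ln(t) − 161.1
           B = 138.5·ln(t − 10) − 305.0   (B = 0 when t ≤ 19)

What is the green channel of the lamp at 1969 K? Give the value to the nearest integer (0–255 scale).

t = 1969/100 = 19.69; the t ≤ 66 branch applies.
G = 99.47·ln 19.69 − 161.1 = 99.47·2.9801 − 161.1 = 135.332.
Rounded: 135.

135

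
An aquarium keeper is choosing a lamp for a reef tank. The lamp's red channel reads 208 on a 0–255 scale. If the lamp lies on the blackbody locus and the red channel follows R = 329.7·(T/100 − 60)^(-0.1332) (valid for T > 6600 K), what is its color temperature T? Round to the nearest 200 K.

(t − 60)^(-0.1332) = 208/329.7 = 0.63088.
t − 60 = 0.63088^(1/-0.1332) = 0.63088^(-7.508) = 31.763, so t = 91.763.
T = 100·t = 9176 K → 9200 K to the nearest 200 K.

9200 K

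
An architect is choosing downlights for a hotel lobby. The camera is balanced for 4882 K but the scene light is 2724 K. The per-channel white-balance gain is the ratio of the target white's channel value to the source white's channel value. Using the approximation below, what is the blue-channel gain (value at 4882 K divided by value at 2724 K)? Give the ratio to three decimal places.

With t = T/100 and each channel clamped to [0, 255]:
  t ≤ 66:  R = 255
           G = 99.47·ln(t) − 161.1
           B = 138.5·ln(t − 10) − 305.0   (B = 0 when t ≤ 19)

2.258

At 2724 K (t = 27.24):
  B = 138.5·ln(27.24 − 10) − 305.0 = 138.5·ln 17.24 − 305.0 = 138.5·2.8472 − 305.0 = 89.342.
At 4882 K (t = 48.82):
  B = 138.5·ln(48.82 − 10) − 305.0 = 138.5·ln 38.82 − 305.0 = 138.5·3.6589 − 305.0 = 201.763.
Gain = 201.763 / 89.342 = 2.2583 → 2.258.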